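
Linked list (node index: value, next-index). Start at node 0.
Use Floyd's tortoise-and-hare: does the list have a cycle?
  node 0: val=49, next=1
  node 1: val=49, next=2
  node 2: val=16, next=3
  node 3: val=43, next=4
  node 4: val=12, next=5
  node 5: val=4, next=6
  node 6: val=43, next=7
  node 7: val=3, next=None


Floyd's tortoise (slow, +1) and hare (fast, +2):
  init: slow=0, fast=0
  step 1: slow=1, fast=2
  step 2: slow=2, fast=4
  step 3: slow=3, fast=6
  step 4: fast 6->7->None, no cycle

Cycle: no


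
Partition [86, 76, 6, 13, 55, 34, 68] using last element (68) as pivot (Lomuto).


Pivot: 68
  6 <= 68: swap -> [6, 76, 86, 13, 55, 34, 68]
  13 <= 68: swap -> [6, 13, 86, 76, 55, 34, 68]
  55 <= 68: swap -> [6, 13, 55, 76, 86, 34, 68]
  34 <= 68: swap -> [6, 13, 55, 34, 86, 76, 68]
Place pivot at 4: [6, 13, 55, 34, 68, 76, 86]

Partitioned: [6, 13, 55, 34, 68, 76, 86]


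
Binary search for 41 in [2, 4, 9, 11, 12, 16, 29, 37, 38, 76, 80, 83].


Step 1: lo=0, hi=11, mid=5, val=16
Step 2: lo=6, hi=11, mid=8, val=38
Step 3: lo=9, hi=11, mid=10, val=80
Step 4: lo=9, hi=9, mid=9, val=76

Not found


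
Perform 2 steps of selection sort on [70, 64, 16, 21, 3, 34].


Initial: [70, 64, 16, 21, 3, 34]
Step 1: min=3 at 4
  Swap: [3, 64, 16, 21, 70, 34]
Step 2: min=16 at 2
  Swap: [3, 16, 64, 21, 70, 34]

After 2 steps: [3, 16, 64, 21, 70, 34]


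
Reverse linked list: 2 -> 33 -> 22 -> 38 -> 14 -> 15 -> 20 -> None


Step 1: curr=2, set curr.next=prev(None) | reversed so far: 2
Step 2: curr=33, set curr.next=prev(2) | reversed so far: 33 -> 2
Step 3: curr=22, set curr.next=prev(33) | reversed so far: 22 -> 33 -> 2
Step 4: curr=38, set curr.next=prev(22) | reversed so far: 38 -> 22 -> 33 -> 2
Step 5: curr=14, set curr.next=prev(38) | reversed so far: 14 -> 38 -> 22 -> 33 -> 2
Step 6: curr=15, set curr.next=prev(14) | reversed so far: 15 -> 14 -> 38 -> 22 -> 33 -> 2
Step 7: curr=20, set curr.next=prev(15) | reversed so far: 20 -> 15 -> 14 -> 38 -> 22 -> 33 -> 2

20 -> 15 -> 14 -> 38 -> 22 -> 33 -> 2 -> None


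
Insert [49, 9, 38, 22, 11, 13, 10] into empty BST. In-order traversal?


Insert 49: root
Insert 9: L from 49
Insert 38: L from 49 -> R from 9
Insert 22: L from 49 -> R from 9 -> L from 38
Insert 11: L from 49 -> R from 9 -> L from 38 -> L from 22
Insert 13: L from 49 -> R from 9 -> L from 38 -> L from 22 -> R from 11
Insert 10: L from 49 -> R from 9 -> L from 38 -> L from 22 -> L from 11

In-order: [9, 10, 11, 13, 22, 38, 49]


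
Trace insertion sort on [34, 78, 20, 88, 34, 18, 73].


Initial: [34, 78, 20, 88, 34, 18, 73]
Insert 78: [34, 78, 20, 88, 34, 18, 73]
Insert 20: [20, 34, 78, 88, 34, 18, 73]
Insert 88: [20, 34, 78, 88, 34, 18, 73]
Insert 34: [20, 34, 34, 78, 88, 18, 73]
Insert 18: [18, 20, 34, 34, 78, 88, 73]
Insert 73: [18, 20, 34, 34, 73, 78, 88]

Sorted: [18, 20, 34, 34, 73, 78, 88]


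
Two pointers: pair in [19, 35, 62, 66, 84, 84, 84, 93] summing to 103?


lo=0(19)+hi=7(93)=112
lo=0(19)+hi=6(84)=103

Yes: 19+84=103


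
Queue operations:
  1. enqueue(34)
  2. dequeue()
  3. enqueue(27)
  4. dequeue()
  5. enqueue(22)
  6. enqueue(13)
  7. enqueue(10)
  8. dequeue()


enqueue(34) -> [34]
dequeue()->34, []
enqueue(27) -> [27]
dequeue()->27, []
enqueue(22) -> [22]
enqueue(13) -> [22, 13]
enqueue(10) -> [22, 13, 10]
dequeue()->22, [13, 10]

Final queue: [13, 10]


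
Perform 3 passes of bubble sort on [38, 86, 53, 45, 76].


Initial: [38, 86, 53, 45, 76]
Pass 1: [38, 53, 45, 76, 86] (3 swaps)
Pass 2: [38, 45, 53, 76, 86] (1 swaps)
Pass 3: [38, 45, 53, 76, 86] (0 swaps)

After 3 passes: [38, 45, 53, 76, 86]


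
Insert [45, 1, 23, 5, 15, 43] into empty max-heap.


Insert 45: [45]
Insert 1: [45, 1]
Insert 23: [45, 1, 23]
Insert 5: [45, 5, 23, 1]
Insert 15: [45, 15, 23, 1, 5]
Insert 43: [45, 15, 43, 1, 5, 23]

Final heap: [45, 15, 43, 1, 5, 23]


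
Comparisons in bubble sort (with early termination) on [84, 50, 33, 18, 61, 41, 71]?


Algorithm: bubble sort (with early termination)
Input: [84, 50, 33, 18, 61, 41, 71]
Sorted: [18, 33, 41, 50, 61, 71, 84]

18


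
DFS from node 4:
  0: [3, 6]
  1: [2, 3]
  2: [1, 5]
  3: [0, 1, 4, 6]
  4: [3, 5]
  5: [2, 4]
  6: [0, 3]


Visit 4, push [5, 3]
Visit 3, push [6, 1, 0]
Visit 0, push [6]
Visit 6, push []
Visit 1, push [2]
Visit 2, push [5]
Visit 5, push []

DFS order: [4, 3, 0, 6, 1, 2, 5]


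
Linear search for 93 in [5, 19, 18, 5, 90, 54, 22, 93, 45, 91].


i=0: 5!=93
i=1: 19!=93
i=2: 18!=93
i=3: 5!=93
i=4: 90!=93
i=5: 54!=93
i=6: 22!=93
i=7: 93==93 found!

Found at 7, 8 comps


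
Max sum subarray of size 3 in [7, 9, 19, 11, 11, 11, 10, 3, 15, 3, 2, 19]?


[0:3]: 35
[1:4]: 39
[2:5]: 41
[3:6]: 33
[4:7]: 32
[5:8]: 24
[6:9]: 28
[7:10]: 21
[8:11]: 20
[9:12]: 24

Max: 41 at [2:5]


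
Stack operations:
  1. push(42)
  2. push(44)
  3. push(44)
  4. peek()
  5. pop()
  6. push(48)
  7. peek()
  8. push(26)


push(42) -> [42]
push(44) -> [42, 44]
push(44) -> [42, 44, 44]
peek()->44
pop()->44, [42, 44]
push(48) -> [42, 44, 48]
peek()->48
push(26) -> [42, 44, 48, 26]

Final stack: [42, 44, 48, 26]


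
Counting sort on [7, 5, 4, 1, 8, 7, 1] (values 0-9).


Input: [7, 5, 4, 1, 8, 7, 1]
Counts: [0, 2, 0, 0, 1, 1, 0, 2, 1, 0]

Sorted: [1, 1, 4, 5, 7, 7, 8]


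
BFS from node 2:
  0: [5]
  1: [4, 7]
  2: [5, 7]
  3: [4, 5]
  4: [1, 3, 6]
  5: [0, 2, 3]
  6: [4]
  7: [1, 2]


Visit 2, enqueue [5, 7]
Visit 5, enqueue [0, 3]
Visit 7, enqueue [1]
Visit 0, enqueue []
Visit 3, enqueue [4]
Visit 1, enqueue []
Visit 4, enqueue [6]
Visit 6, enqueue []

BFS order: [2, 5, 7, 0, 3, 1, 4, 6]


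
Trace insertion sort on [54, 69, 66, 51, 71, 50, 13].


Initial: [54, 69, 66, 51, 71, 50, 13]
Insert 69: [54, 69, 66, 51, 71, 50, 13]
Insert 66: [54, 66, 69, 51, 71, 50, 13]
Insert 51: [51, 54, 66, 69, 71, 50, 13]
Insert 71: [51, 54, 66, 69, 71, 50, 13]
Insert 50: [50, 51, 54, 66, 69, 71, 13]
Insert 13: [13, 50, 51, 54, 66, 69, 71]

Sorted: [13, 50, 51, 54, 66, 69, 71]


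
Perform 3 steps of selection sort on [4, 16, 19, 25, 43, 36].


Initial: [4, 16, 19, 25, 43, 36]
Step 1: min=4 at 0
  Swap: [4, 16, 19, 25, 43, 36]
Step 2: min=16 at 1
  Swap: [4, 16, 19, 25, 43, 36]
Step 3: min=19 at 2
  Swap: [4, 16, 19, 25, 43, 36]

After 3 steps: [4, 16, 19, 25, 43, 36]


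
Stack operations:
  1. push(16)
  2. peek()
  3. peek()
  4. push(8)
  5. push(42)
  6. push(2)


push(16) -> [16]
peek()->16
peek()->16
push(8) -> [16, 8]
push(42) -> [16, 8, 42]
push(2) -> [16, 8, 42, 2]

Final stack: [16, 8, 42, 2]


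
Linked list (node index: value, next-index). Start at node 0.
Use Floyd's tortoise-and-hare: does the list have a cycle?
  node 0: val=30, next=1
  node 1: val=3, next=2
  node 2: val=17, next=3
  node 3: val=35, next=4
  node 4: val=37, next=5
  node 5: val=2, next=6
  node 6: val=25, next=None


Floyd's tortoise (slow, +1) and hare (fast, +2):
  init: slow=0, fast=0
  step 1: slow=1, fast=2
  step 2: slow=2, fast=4
  step 3: slow=3, fast=6
  step 4: fast -> None, no cycle

Cycle: no


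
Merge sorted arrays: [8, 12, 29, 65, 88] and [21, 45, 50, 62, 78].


Take 8 from A
Take 12 from A
Take 21 from B
Take 29 from A
Take 45 from B
Take 50 from B
Take 62 from B
Take 65 from A
Take 78 from B

Merged: [8, 12, 21, 29, 45, 50, 62, 65, 78, 88]


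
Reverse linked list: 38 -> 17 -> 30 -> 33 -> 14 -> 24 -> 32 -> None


Step 1: curr=38, set curr.next=prev(None) | reversed so far: 38
Step 2: curr=17, set curr.next=prev(38) | reversed so far: 17 -> 38
Step 3: curr=30, set curr.next=prev(17) | reversed so far: 30 -> 17 -> 38
Step 4: curr=33, set curr.next=prev(30) | reversed so far: 33 -> 30 -> 17 -> 38
Step 5: curr=14, set curr.next=prev(33) | reversed so far: 14 -> 33 -> 30 -> 17 -> 38
Step 6: curr=24, set curr.next=prev(14) | reversed so far: 24 -> 14 -> 33 -> 30 -> 17 -> 38
Step 7: curr=32, set curr.next=prev(24) | reversed so far: 32 -> 24 -> 14 -> 33 -> 30 -> 17 -> 38

32 -> 24 -> 14 -> 33 -> 30 -> 17 -> 38 -> None


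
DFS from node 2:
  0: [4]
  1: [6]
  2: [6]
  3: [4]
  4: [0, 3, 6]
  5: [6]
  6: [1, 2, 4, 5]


Visit 2, push [6]
Visit 6, push [5, 4, 1]
Visit 1, push []
Visit 4, push [3, 0]
Visit 0, push []
Visit 3, push []
Visit 5, push []

DFS order: [2, 6, 1, 4, 0, 3, 5]


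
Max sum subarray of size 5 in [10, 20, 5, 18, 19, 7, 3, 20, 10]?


[0:5]: 72
[1:6]: 69
[2:7]: 52
[3:8]: 67
[4:9]: 59

Max: 72 at [0:5]


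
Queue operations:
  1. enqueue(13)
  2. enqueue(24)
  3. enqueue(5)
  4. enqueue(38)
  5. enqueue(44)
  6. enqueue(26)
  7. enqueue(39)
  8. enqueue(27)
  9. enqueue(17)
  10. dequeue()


enqueue(13) -> [13]
enqueue(24) -> [13, 24]
enqueue(5) -> [13, 24, 5]
enqueue(38) -> [13, 24, 5, 38]
enqueue(44) -> [13, 24, 5, 38, 44]
enqueue(26) -> [13, 24, 5, 38, 44, 26]
enqueue(39) -> [13, 24, 5, 38, 44, 26, 39]
enqueue(27) -> [13, 24, 5, 38, 44, 26, 39, 27]
enqueue(17) -> [13, 24, 5, 38, 44, 26, 39, 27, 17]
dequeue()->13, [24, 5, 38, 44, 26, 39, 27, 17]

Final queue: [24, 5, 38, 44, 26, 39, 27, 17]


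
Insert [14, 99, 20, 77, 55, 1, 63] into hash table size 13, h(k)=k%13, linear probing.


Insert 14: h=1 -> slot 1
Insert 99: h=8 -> slot 8
Insert 20: h=7 -> slot 7
Insert 77: h=12 -> slot 12
Insert 55: h=3 -> slot 3
Insert 1: h=1, 1 probes -> slot 2
Insert 63: h=11 -> slot 11

Table: [None, 14, 1, 55, None, None, None, 20, 99, None, None, 63, 77]


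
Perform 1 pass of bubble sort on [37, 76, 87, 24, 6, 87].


Initial: [37, 76, 87, 24, 6, 87]
Pass 1: [37, 76, 24, 6, 87, 87] (2 swaps)

After 1 pass: [37, 76, 24, 6, 87, 87]


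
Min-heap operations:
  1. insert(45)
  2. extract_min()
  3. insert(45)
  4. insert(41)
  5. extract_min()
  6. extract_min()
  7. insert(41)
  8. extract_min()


insert(45) -> [45]
extract_min()->45, []
insert(45) -> [45]
insert(41) -> [41, 45]
extract_min()->41, [45]
extract_min()->45, []
insert(41) -> [41]
extract_min()->41, []

Final heap: []


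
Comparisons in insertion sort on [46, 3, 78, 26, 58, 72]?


Algorithm: insertion sort
Input: [46, 3, 78, 26, 58, 72]
Sorted: [3, 26, 46, 58, 72, 78]

9


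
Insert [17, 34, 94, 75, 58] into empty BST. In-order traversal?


Insert 17: root
Insert 34: R from 17
Insert 94: R from 17 -> R from 34
Insert 75: R from 17 -> R from 34 -> L from 94
Insert 58: R from 17 -> R from 34 -> L from 94 -> L from 75

In-order: [17, 34, 58, 75, 94]


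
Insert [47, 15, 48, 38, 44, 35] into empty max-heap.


Insert 47: [47]
Insert 15: [47, 15]
Insert 48: [48, 15, 47]
Insert 38: [48, 38, 47, 15]
Insert 44: [48, 44, 47, 15, 38]
Insert 35: [48, 44, 47, 15, 38, 35]

Final heap: [48, 44, 47, 15, 38, 35]


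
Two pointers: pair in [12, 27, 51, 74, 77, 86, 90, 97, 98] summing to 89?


lo=0(12)+hi=8(98)=110
lo=0(12)+hi=7(97)=109
lo=0(12)+hi=6(90)=102
lo=0(12)+hi=5(86)=98
lo=0(12)+hi=4(77)=89

Yes: 12+77=89


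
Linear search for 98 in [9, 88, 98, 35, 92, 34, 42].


i=0: 9!=98
i=1: 88!=98
i=2: 98==98 found!

Found at 2, 3 comps


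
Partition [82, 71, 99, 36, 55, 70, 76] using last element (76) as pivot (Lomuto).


Pivot: 76
  71 <= 76: swap -> [71, 82, 99, 36, 55, 70, 76]
  36 <= 76: swap -> [71, 36, 99, 82, 55, 70, 76]
  55 <= 76: swap -> [71, 36, 55, 82, 99, 70, 76]
  70 <= 76: swap -> [71, 36, 55, 70, 99, 82, 76]
Place pivot at 4: [71, 36, 55, 70, 76, 82, 99]

Partitioned: [71, 36, 55, 70, 76, 82, 99]


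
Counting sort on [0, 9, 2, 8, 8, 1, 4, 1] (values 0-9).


Input: [0, 9, 2, 8, 8, 1, 4, 1]
Counts: [1, 2, 1, 0, 1, 0, 0, 0, 2, 1]

Sorted: [0, 1, 1, 2, 4, 8, 8, 9]


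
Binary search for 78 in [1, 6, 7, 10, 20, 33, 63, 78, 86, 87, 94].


Step 1: lo=0, hi=10, mid=5, val=33
Step 2: lo=6, hi=10, mid=8, val=86
Step 3: lo=6, hi=7, mid=6, val=63
Step 4: lo=7, hi=7, mid=7, val=78

Found at index 7


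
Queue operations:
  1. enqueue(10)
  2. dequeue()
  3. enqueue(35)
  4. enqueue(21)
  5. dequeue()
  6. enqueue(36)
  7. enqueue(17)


enqueue(10) -> [10]
dequeue()->10, []
enqueue(35) -> [35]
enqueue(21) -> [35, 21]
dequeue()->35, [21]
enqueue(36) -> [21, 36]
enqueue(17) -> [21, 36, 17]

Final queue: [21, 36, 17]


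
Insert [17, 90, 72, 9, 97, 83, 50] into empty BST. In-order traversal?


Insert 17: root
Insert 90: R from 17
Insert 72: R from 17 -> L from 90
Insert 9: L from 17
Insert 97: R from 17 -> R from 90
Insert 83: R from 17 -> L from 90 -> R from 72
Insert 50: R from 17 -> L from 90 -> L from 72

In-order: [9, 17, 50, 72, 83, 90, 97]


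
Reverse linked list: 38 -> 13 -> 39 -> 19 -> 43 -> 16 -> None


Step 1: curr=38, set curr.next=prev(None) | reversed so far: 38
Step 2: curr=13, set curr.next=prev(38) | reversed so far: 13 -> 38
Step 3: curr=39, set curr.next=prev(13) | reversed so far: 39 -> 13 -> 38
Step 4: curr=19, set curr.next=prev(39) | reversed so far: 19 -> 39 -> 13 -> 38
Step 5: curr=43, set curr.next=prev(19) | reversed so far: 43 -> 19 -> 39 -> 13 -> 38
Step 6: curr=16, set curr.next=prev(43) | reversed so far: 16 -> 43 -> 19 -> 39 -> 13 -> 38

16 -> 43 -> 19 -> 39 -> 13 -> 38 -> None


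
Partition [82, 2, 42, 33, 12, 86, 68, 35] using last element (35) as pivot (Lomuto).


Pivot: 35
  2 <= 35: swap -> [2, 82, 42, 33, 12, 86, 68, 35]
  33 <= 35: swap -> [2, 33, 42, 82, 12, 86, 68, 35]
  12 <= 35: swap -> [2, 33, 12, 82, 42, 86, 68, 35]
Place pivot at 3: [2, 33, 12, 35, 42, 86, 68, 82]

Partitioned: [2, 33, 12, 35, 42, 86, 68, 82]


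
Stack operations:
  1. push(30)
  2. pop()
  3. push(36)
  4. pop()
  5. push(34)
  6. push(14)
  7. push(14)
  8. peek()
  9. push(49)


push(30) -> [30]
pop()->30, []
push(36) -> [36]
pop()->36, []
push(34) -> [34]
push(14) -> [34, 14]
push(14) -> [34, 14, 14]
peek()->14
push(49) -> [34, 14, 14, 49]

Final stack: [34, 14, 14, 49]


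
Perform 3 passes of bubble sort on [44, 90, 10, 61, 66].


Initial: [44, 90, 10, 61, 66]
Pass 1: [44, 10, 61, 66, 90] (3 swaps)
Pass 2: [10, 44, 61, 66, 90] (1 swaps)
Pass 3: [10, 44, 61, 66, 90] (0 swaps)

After 3 passes: [10, 44, 61, 66, 90]


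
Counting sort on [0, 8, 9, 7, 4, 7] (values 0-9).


Input: [0, 8, 9, 7, 4, 7]
Counts: [1, 0, 0, 0, 1, 0, 0, 2, 1, 1]

Sorted: [0, 4, 7, 7, 8, 9]


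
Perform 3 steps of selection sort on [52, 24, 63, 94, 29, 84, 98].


Initial: [52, 24, 63, 94, 29, 84, 98]
Step 1: min=24 at 1
  Swap: [24, 52, 63, 94, 29, 84, 98]
Step 2: min=29 at 4
  Swap: [24, 29, 63, 94, 52, 84, 98]
Step 3: min=52 at 4
  Swap: [24, 29, 52, 94, 63, 84, 98]

After 3 steps: [24, 29, 52, 94, 63, 84, 98]


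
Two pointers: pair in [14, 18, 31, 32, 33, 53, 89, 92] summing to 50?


lo=0(14)+hi=7(92)=106
lo=0(14)+hi=6(89)=103
lo=0(14)+hi=5(53)=67
lo=0(14)+hi=4(33)=47
lo=1(18)+hi=4(33)=51
lo=1(18)+hi=3(32)=50

Yes: 18+32=50


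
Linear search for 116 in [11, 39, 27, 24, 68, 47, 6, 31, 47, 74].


i=0: 11!=116
i=1: 39!=116
i=2: 27!=116
i=3: 24!=116
i=4: 68!=116
i=5: 47!=116
i=6: 6!=116
i=7: 31!=116
i=8: 47!=116
i=9: 74!=116

Not found, 10 comps


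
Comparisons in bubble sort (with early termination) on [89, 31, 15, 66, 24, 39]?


Algorithm: bubble sort (with early termination)
Input: [89, 31, 15, 66, 24, 39]
Sorted: [15, 24, 31, 39, 66, 89]

14


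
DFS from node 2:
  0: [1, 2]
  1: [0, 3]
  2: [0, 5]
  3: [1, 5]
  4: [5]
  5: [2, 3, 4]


Visit 2, push [5, 0]
Visit 0, push [1]
Visit 1, push [3]
Visit 3, push [5]
Visit 5, push [4]
Visit 4, push []

DFS order: [2, 0, 1, 3, 5, 4]


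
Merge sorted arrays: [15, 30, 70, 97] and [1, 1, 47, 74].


Take 1 from B
Take 1 from B
Take 15 from A
Take 30 from A
Take 47 from B
Take 70 from A
Take 74 from B

Merged: [1, 1, 15, 30, 47, 70, 74, 97]


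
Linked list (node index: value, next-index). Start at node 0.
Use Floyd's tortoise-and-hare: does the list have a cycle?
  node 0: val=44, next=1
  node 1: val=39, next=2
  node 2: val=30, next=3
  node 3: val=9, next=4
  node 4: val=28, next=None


Floyd's tortoise (slow, +1) and hare (fast, +2):
  init: slow=0, fast=0
  step 1: slow=1, fast=2
  step 2: slow=2, fast=4
  step 3: fast -> None, no cycle

Cycle: no


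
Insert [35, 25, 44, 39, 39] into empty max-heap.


Insert 35: [35]
Insert 25: [35, 25]
Insert 44: [44, 25, 35]
Insert 39: [44, 39, 35, 25]
Insert 39: [44, 39, 35, 25, 39]

Final heap: [44, 39, 35, 25, 39]


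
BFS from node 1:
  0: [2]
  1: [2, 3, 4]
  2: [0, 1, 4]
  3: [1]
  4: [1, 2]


Visit 1, enqueue [2, 3, 4]
Visit 2, enqueue [0]
Visit 3, enqueue []
Visit 4, enqueue []
Visit 0, enqueue []

BFS order: [1, 2, 3, 4, 0]


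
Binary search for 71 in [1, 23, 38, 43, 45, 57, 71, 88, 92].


Step 1: lo=0, hi=8, mid=4, val=45
Step 2: lo=5, hi=8, mid=6, val=71

Found at index 6


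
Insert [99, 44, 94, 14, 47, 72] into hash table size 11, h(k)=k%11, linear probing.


Insert 99: h=0 -> slot 0
Insert 44: h=0, 1 probes -> slot 1
Insert 94: h=6 -> slot 6
Insert 14: h=3 -> slot 3
Insert 47: h=3, 1 probes -> slot 4
Insert 72: h=6, 1 probes -> slot 7

Table: [99, 44, None, 14, 47, None, 94, 72, None, None, None]


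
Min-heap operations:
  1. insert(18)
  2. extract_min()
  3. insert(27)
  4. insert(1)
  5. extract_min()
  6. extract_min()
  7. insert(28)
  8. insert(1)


insert(18) -> [18]
extract_min()->18, []
insert(27) -> [27]
insert(1) -> [1, 27]
extract_min()->1, [27]
extract_min()->27, []
insert(28) -> [28]
insert(1) -> [1, 28]

Final heap: [1, 28]


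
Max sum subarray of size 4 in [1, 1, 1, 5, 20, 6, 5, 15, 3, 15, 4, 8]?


[0:4]: 8
[1:5]: 27
[2:6]: 32
[3:7]: 36
[4:8]: 46
[5:9]: 29
[6:10]: 38
[7:11]: 37
[8:12]: 30

Max: 46 at [4:8]


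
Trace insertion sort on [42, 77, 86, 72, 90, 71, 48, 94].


Initial: [42, 77, 86, 72, 90, 71, 48, 94]
Insert 77: [42, 77, 86, 72, 90, 71, 48, 94]
Insert 86: [42, 77, 86, 72, 90, 71, 48, 94]
Insert 72: [42, 72, 77, 86, 90, 71, 48, 94]
Insert 90: [42, 72, 77, 86, 90, 71, 48, 94]
Insert 71: [42, 71, 72, 77, 86, 90, 48, 94]
Insert 48: [42, 48, 71, 72, 77, 86, 90, 94]
Insert 94: [42, 48, 71, 72, 77, 86, 90, 94]

Sorted: [42, 48, 71, 72, 77, 86, 90, 94]


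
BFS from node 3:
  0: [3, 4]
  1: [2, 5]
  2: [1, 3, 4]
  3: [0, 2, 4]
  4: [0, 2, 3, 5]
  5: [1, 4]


Visit 3, enqueue [0, 2, 4]
Visit 0, enqueue []
Visit 2, enqueue [1]
Visit 4, enqueue [5]
Visit 1, enqueue []
Visit 5, enqueue []

BFS order: [3, 0, 2, 4, 1, 5]


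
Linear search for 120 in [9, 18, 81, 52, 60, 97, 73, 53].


i=0: 9!=120
i=1: 18!=120
i=2: 81!=120
i=3: 52!=120
i=4: 60!=120
i=5: 97!=120
i=6: 73!=120
i=7: 53!=120

Not found, 8 comps


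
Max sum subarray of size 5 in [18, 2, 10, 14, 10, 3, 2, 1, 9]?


[0:5]: 54
[1:6]: 39
[2:7]: 39
[3:8]: 30
[4:9]: 25

Max: 54 at [0:5]


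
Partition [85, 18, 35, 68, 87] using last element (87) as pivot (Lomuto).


Pivot: 87
  85 <= 87: advance i (no swap)
  18 <= 87: advance i (no swap)
  35 <= 87: advance i (no swap)
  68 <= 87: advance i (no swap)
Place pivot at 4: [85, 18, 35, 68, 87]

Partitioned: [85, 18, 35, 68, 87]


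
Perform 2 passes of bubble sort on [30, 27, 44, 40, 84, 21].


Initial: [30, 27, 44, 40, 84, 21]
Pass 1: [27, 30, 40, 44, 21, 84] (3 swaps)
Pass 2: [27, 30, 40, 21, 44, 84] (1 swaps)

After 2 passes: [27, 30, 40, 21, 44, 84]


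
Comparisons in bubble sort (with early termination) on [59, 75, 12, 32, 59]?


Algorithm: bubble sort (with early termination)
Input: [59, 75, 12, 32, 59]
Sorted: [12, 32, 59, 59, 75]

9


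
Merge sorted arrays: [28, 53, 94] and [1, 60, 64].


Take 1 from B
Take 28 from A
Take 53 from A
Take 60 from B
Take 64 from B

Merged: [1, 28, 53, 60, 64, 94]


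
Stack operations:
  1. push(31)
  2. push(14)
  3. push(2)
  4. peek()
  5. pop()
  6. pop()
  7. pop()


push(31) -> [31]
push(14) -> [31, 14]
push(2) -> [31, 14, 2]
peek()->2
pop()->2, [31, 14]
pop()->14, [31]
pop()->31, []

Final stack: []


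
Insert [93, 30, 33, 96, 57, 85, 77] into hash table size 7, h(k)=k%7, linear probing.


Insert 93: h=2 -> slot 2
Insert 30: h=2, 1 probes -> slot 3
Insert 33: h=5 -> slot 5
Insert 96: h=5, 1 probes -> slot 6
Insert 57: h=1 -> slot 1
Insert 85: h=1, 3 probes -> slot 4
Insert 77: h=0 -> slot 0

Table: [77, 57, 93, 30, 85, 33, 96]


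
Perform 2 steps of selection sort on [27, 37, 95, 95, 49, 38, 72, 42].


Initial: [27, 37, 95, 95, 49, 38, 72, 42]
Step 1: min=27 at 0
  Swap: [27, 37, 95, 95, 49, 38, 72, 42]
Step 2: min=37 at 1
  Swap: [27, 37, 95, 95, 49, 38, 72, 42]

After 2 steps: [27, 37, 95, 95, 49, 38, 72, 42]


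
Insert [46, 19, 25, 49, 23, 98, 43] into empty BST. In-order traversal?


Insert 46: root
Insert 19: L from 46
Insert 25: L from 46 -> R from 19
Insert 49: R from 46
Insert 23: L from 46 -> R from 19 -> L from 25
Insert 98: R from 46 -> R from 49
Insert 43: L from 46 -> R from 19 -> R from 25

In-order: [19, 23, 25, 43, 46, 49, 98]


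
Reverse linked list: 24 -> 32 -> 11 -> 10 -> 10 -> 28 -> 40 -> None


Step 1: curr=24, set curr.next=prev(None) | reversed so far: 24
Step 2: curr=32, set curr.next=prev(24) | reversed so far: 32 -> 24
Step 3: curr=11, set curr.next=prev(32) | reversed so far: 11 -> 32 -> 24
Step 4: curr=10, set curr.next=prev(11) | reversed so far: 10 -> 11 -> 32 -> 24
Step 5: curr=10, set curr.next=prev(10) | reversed so far: 10 -> 10 -> 11 -> 32 -> 24
Step 6: curr=28, set curr.next=prev(10) | reversed so far: 28 -> 10 -> 10 -> 11 -> 32 -> 24
Step 7: curr=40, set curr.next=prev(28) | reversed so far: 40 -> 28 -> 10 -> 10 -> 11 -> 32 -> 24

40 -> 28 -> 10 -> 10 -> 11 -> 32 -> 24 -> None


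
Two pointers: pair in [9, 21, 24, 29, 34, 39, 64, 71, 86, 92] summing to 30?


lo=0(9)+hi=9(92)=101
lo=0(9)+hi=8(86)=95
lo=0(9)+hi=7(71)=80
lo=0(9)+hi=6(64)=73
lo=0(9)+hi=5(39)=48
lo=0(9)+hi=4(34)=43
lo=0(9)+hi=3(29)=38
lo=0(9)+hi=2(24)=33
lo=0(9)+hi=1(21)=30

Yes: 9+21=30


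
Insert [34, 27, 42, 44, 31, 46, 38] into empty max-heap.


Insert 34: [34]
Insert 27: [34, 27]
Insert 42: [42, 27, 34]
Insert 44: [44, 42, 34, 27]
Insert 31: [44, 42, 34, 27, 31]
Insert 46: [46, 42, 44, 27, 31, 34]
Insert 38: [46, 42, 44, 27, 31, 34, 38]

Final heap: [46, 42, 44, 27, 31, 34, 38]


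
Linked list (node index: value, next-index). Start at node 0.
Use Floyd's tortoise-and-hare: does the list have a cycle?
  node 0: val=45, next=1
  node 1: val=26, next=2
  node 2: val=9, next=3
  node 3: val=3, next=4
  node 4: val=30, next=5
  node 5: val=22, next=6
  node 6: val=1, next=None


Floyd's tortoise (slow, +1) and hare (fast, +2):
  init: slow=0, fast=0
  step 1: slow=1, fast=2
  step 2: slow=2, fast=4
  step 3: slow=3, fast=6
  step 4: fast -> None, no cycle

Cycle: no


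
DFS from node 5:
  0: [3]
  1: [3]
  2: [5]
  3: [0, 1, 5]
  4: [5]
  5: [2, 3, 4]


Visit 5, push [4, 3, 2]
Visit 2, push []
Visit 3, push [1, 0]
Visit 0, push []
Visit 1, push []
Visit 4, push []

DFS order: [5, 2, 3, 0, 1, 4]


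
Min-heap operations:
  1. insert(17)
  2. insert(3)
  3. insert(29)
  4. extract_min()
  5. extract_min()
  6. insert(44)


insert(17) -> [17]
insert(3) -> [3, 17]
insert(29) -> [3, 17, 29]
extract_min()->3, [17, 29]
extract_min()->17, [29]
insert(44) -> [29, 44]

Final heap: [29, 44]


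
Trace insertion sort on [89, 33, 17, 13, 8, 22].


Initial: [89, 33, 17, 13, 8, 22]
Insert 33: [33, 89, 17, 13, 8, 22]
Insert 17: [17, 33, 89, 13, 8, 22]
Insert 13: [13, 17, 33, 89, 8, 22]
Insert 8: [8, 13, 17, 33, 89, 22]
Insert 22: [8, 13, 17, 22, 33, 89]

Sorted: [8, 13, 17, 22, 33, 89]


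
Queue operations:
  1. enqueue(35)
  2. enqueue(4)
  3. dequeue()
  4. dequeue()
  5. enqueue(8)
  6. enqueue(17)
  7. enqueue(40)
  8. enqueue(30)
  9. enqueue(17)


enqueue(35) -> [35]
enqueue(4) -> [35, 4]
dequeue()->35, [4]
dequeue()->4, []
enqueue(8) -> [8]
enqueue(17) -> [8, 17]
enqueue(40) -> [8, 17, 40]
enqueue(30) -> [8, 17, 40, 30]
enqueue(17) -> [8, 17, 40, 30, 17]

Final queue: [8, 17, 40, 30, 17]


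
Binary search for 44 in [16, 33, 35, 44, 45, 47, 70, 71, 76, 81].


Step 1: lo=0, hi=9, mid=4, val=45
Step 2: lo=0, hi=3, mid=1, val=33
Step 3: lo=2, hi=3, mid=2, val=35
Step 4: lo=3, hi=3, mid=3, val=44

Found at index 3


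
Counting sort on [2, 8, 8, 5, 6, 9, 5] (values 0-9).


Input: [2, 8, 8, 5, 6, 9, 5]
Counts: [0, 0, 1, 0, 0, 2, 1, 0, 2, 1]

Sorted: [2, 5, 5, 6, 8, 8, 9]


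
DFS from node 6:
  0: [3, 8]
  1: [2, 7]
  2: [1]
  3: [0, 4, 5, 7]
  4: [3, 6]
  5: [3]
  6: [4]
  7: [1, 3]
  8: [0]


Visit 6, push [4]
Visit 4, push [3]
Visit 3, push [7, 5, 0]
Visit 0, push [8]
Visit 8, push []
Visit 5, push []
Visit 7, push [1]
Visit 1, push [2]
Visit 2, push []

DFS order: [6, 4, 3, 0, 8, 5, 7, 1, 2]


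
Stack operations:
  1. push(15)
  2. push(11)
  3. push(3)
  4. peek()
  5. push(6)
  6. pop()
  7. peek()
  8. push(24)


push(15) -> [15]
push(11) -> [15, 11]
push(3) -> [15, 11, 3]
peek()->3
push(6) -> [15, 11, 3, 6]
pop()->6, [15, 11, 3]
peek()->3
push(24) -> [15, 11, 3, 24]

Final stack: [15, 11, 3, 24]


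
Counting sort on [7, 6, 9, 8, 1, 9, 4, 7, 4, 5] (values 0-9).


Input: [7, 6, 9, 8, 1, 9, 4, 7, 4, 5]
Counts: [0, 1, 0, 0, 2, 1, 1, 2, 1, 2]

Sorted: [1, 4, 4, 5, 6, 7, 7, 8, 9, 9]


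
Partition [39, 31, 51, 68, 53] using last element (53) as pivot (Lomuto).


Pivot: 53
  39 <= 53: advance i (no swap)
  31 <= 53: advance i (no swap)
  51 <= 53: advance i (no swap)
Place pivot at 3: [39, 31, 51, 53, 68]

Partitioned: [39, 31, 51, 53, 68]


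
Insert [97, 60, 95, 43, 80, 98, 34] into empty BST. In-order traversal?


Insert 97: root
Insert 60: L from 97
Insert 95: L from 97 -> R from 60
Insert 43: L from 97 -> L from 60
Insert 80: L from 97 -> R from 60 -> L from 95
Insert 98: R from 97
Insert 34: L from 97 -> L from 60 -> L from 43

In-order: [34, 43, 60, 80, 95, 97, 98]


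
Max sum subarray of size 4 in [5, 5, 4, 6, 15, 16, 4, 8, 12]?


[0:4]: 20
[1:5]: 30
[2:6]: 41
[3:7]: 41
[4:8]: 43
[5:9]: 40

Max: 43 at [4:8]


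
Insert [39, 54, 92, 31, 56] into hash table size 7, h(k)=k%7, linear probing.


Insert 39: h=4 -> slot 4
Insert 54: h=5 -> slot 5
Insert 92: h=1 -> slot 1
Insert 31: h=3 -> slot 3
Insert 56: h=0 -> slot 0

Table: [56, 92, None, 31, 39, 54, None]


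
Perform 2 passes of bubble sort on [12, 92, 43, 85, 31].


Initial: [12, 92, 43, 85, 31]
Pass 1: [12, 43, 85, 31, 92] (3 swaps)
Pass 2: [12, 43, 31, 85, 92] (1 swaps)

After 2 passes: [12, 43, 31, 85, 92]


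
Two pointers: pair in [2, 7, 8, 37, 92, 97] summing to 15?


lo=0(2)+hi=5(97)=99
lo=0(2)+hi=4(92)=94
lo=0(2)+hi=3(37)=39
lo=0(2)+hi=2(8)=10
lo=1(7)+hi=2(8)=15

Yes: 7+8=15


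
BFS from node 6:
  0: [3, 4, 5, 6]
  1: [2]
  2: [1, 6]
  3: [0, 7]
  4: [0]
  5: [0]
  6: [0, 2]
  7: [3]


Visit 6, enqueue [0, 2]
Visit 0, enqueue [3, 4, 5]
Visit 2, enqueue [1]
Visit 3, enqueue [7]
Visit 4, enqueue []
Visit 5, enqueue []
Visit 1, enqueue []
Visit 7, enqueue []

BFS order: [6, 0, 2, 3, 4, 5, 1, 7]


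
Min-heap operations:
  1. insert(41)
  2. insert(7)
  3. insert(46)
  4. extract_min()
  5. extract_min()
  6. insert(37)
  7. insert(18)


insert(41) -> [41]
insert(7) -> [7, 41]
insert(46) -> [7, 41, 46]
extract_min()->7, [41, 46]
extract_min()->41, [46]
insert(37) -> [37, 46]
insert(18) -> [18, 46, 37]

Final heap: [18, 46, 37]


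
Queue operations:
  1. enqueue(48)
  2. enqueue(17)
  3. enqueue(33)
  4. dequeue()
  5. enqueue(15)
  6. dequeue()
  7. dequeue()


enqueue(48) -> [48]
enqueue(17) -> [48, 17]
enqueue(33) -> [48, 17, 33]
dequeue()->48, [17, 33]
enqueue(15) -> [17, 33, 15]
dequeue()->17, [33, 15]
dequeue()->33, [15]

Final queue: [15]


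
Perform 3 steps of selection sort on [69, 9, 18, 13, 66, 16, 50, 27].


Initial: [69, 9, 18, 13, 66, 16, 50, 27]
Step 1: min=9 at 1
  Swap: [9, 69, 18, 13, 66, 16, 50, 27]
Step 2: min=13 at 3
  Swap: [9, 13, 18, 69, 66, 16, 50, 27]
Step 3: min=16 at 5
  Swap: [9, 13, 16, 69, 66, 18, 50, 27]

After 3 steps: [9, 13, 16, 69, 66, 18, 50, 27]


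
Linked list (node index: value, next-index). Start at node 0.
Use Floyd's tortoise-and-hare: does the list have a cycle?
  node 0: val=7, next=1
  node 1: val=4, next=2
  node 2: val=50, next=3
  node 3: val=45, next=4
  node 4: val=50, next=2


Floyd's tortoise (slow, +1) and hare (fast, +2):
  init: slow=0, fast=0
  step 1: slow=1, fast=2
  step 2: slow=2, fast=4
  step 3: slow=3, fast=3
  slow == fast at node 3: cycle detected

Cycle: yes


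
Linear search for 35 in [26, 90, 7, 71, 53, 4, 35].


i=0: 26!=35
i=1: 90!=35
i=2: 7!=35
i=3: 71!=35
i=4: 53!=35
i=5: 4!=35
i=6: 35==35 found!

Found at 6, 7 comps


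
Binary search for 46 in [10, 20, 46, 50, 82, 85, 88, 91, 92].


Step 1: lo=0, hi=8, mid=4, val=82
Step 2: lo=0, hi=3, mid=1, val=20
Step 3: lo=2, hi=3, mid=2, val=46

Found at index 2


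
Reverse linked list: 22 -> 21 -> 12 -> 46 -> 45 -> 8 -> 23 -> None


Step 1: curr=22, set curr.next=prev(None) | reversed so far: 22
Step 2: curr=21, set curr.next=prev(22) | reversed so far: 21 -> 22
Step 3: curr=12, set curr.next=prev(21) | reversed so far: 12 -> 21 -> 22
Step 4: curr=46, set curr.next=prev(12) | reversed so far: 46 -> 12 -> 21 -> 22
Step 5: curr=45, set curr.next=prev(46) | reversed so far: 45 -> 46 -> 12 -> 21 -> 22
Step 6: curr=8, set curr.next=prev(45) | reversed so far: 8 -> 45 -> 46 -> 12 -> 21 -> 22
Step 7: curr=23, set curr.next=prev(8) | reversed so far: 23 -> 8 -> 45 -> 46 -> 12 -> 21 -> 22

23 -> 8 -> 45 -> 46 -> 12 -> 21 -> 22 -> None


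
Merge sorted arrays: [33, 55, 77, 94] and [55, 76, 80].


Take 33 from A
Take 55 from A
Take 55 from B
Take 76 from B
Take 77 from A
Take 80 from B

Merged: [33, 55, 55, 76, 77, 80, 94]


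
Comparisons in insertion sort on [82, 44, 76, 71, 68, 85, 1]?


Algorithm: insertion sort
Input: [82, 44, 76, 71, 68, 85, 1]
Sorted: [1, 44, 68, 71, 76, 82, 85]

17


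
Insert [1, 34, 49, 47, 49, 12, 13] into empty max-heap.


Insert 1: [1]
Insert 34: [34, 1]
Insert 49: [49, 1, 34]
Insert 47: [49, 47, 34, 1]
Insert 49: [49, 49, 34, 1, 47]
Insert 12: [49, 49, 34, 1, 47, 12]
Insert 13: [49, 49, 34, 1, 47, 12, 13]

Final heap: [49, 49, 34, 1, 47, 12, 13]


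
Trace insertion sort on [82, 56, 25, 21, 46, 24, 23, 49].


Initial: [82, 56, 25, 21, 46, 24, 23, 49]
Insert 56: [56, 82, 25, 21, 46, 24, 23, 49]
Insert 25: [25, 56, 82, 21, 46, 24, 23, 49]
Insert 21: [21, 25, 56, 82, 46, 24, 23, 49]
Insert 46: [21, 25, 46, 56, 82, 24, 23, 49]
Insert 24: [21, 24, 25, 46, 56, 82, 23, 49]
Insert 23: [21, 23, 24, 25, 46, 56, 82, 49]
Insert 49: [21, 23, 24, 25, 46, 49, 56, 82]

Sorted: [21, 23, 24, 25, 46, 49, 56, 82]


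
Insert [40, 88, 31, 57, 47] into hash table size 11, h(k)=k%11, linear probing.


Insert 40: h=7 -> slot 7
Insert 88: h=0 -> slot 0
Insert 31: h=9 -> slot 9
Insert 57: h=2 -> slot 2
Insert 47: h=3 -> slot 3

Table: [88, None, 57, 47, None, None, None, 40, None, 31, None]


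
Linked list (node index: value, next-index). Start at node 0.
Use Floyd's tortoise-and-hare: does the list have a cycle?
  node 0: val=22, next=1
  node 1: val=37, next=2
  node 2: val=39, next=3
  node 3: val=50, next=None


Floyd's tortoise (slow, +1) and hare (fast, +2):
  init: slow=0, fast=0
  step 1: slow=1, fast=2
  step 2: fast 2->3->None, no cycle

Cycle: no


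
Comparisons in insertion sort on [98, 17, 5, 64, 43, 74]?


Algorithm: insertion sort
Input: [98, 17, 5, 64, 43, 74]
Sorted: [5, 17, 43, 64, 74, 98]

10


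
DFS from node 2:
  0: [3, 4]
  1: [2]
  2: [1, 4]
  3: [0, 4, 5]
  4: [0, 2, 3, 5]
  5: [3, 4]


Visit 2, push [4, 1]
Visit 1, push []
Visit 4, push [5, 3, 0]
Visit 0, push [3]
Visit 3, push [5]
Visit 5, push []

DFS order: [2, 1, 4, 0, 3, 5]


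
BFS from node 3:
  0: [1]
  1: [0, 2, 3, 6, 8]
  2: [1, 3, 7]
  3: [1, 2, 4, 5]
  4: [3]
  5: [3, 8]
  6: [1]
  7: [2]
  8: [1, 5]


Visit 3, enqueue [1, 2, 4, 5]
Visit 1, enqueue [0, 6, 8]
Visit 2, enqueue [7]
Visit 4, enqueue []
Visit 5, enqueue []
Visit 0, enqueue []
Visit 6, enqueue []
Visit 8, enqueue []
Visit 7, enqueue []

BFS order: [3, 1, 2, 4, 5, 0, 6, 8, 7]


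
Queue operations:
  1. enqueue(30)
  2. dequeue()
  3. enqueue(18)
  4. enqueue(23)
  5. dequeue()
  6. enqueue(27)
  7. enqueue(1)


enqueue(30) -> [30]
dequeue()->30, []
enqueue(18) -> [18]
enqueue(23) -> [18, 23]
dequeue()->18, [23]
enqueue(27) -> [23, 27]
enqueue(1) -> [23, 27, 1]

Final queue: [23, 27, 1]


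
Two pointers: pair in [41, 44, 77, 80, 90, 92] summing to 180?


lo=0(41)+hi=5(92)=133
lo=1(44)+hi=5(92)=136
lo=2(77)+hi=5(92)=169
lo=3(80)+hi=5(92)=172
lo=4(90)+hi=5(92)=182

No pair found


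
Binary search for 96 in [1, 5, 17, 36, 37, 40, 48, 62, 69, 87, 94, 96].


Step 1: lo=0, hi=11, mid=5, val=40
Step 2: lo=6, hi=11, mid=8, val=69
Step 3: lo=9, hi=11, mid=10, val=94
Step 4: lo=11, hi=11, mid=11, val=96

Found at index 11


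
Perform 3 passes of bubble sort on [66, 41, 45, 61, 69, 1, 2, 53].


Initial: [66, 41, 45, 61, 69, 1, 2, 53]
Pass 1: [41, 45, 61, 66, 1, 2, 53, 69] (6 swaps)
Pass 2: [41, 45, 61, 1, 2, 53, 66, 69] (3 swaps)
Pass 3: [41, 45, 1, 2, 53, 61, 66, 69] (3 swaps)

After 3 passes: [41, 45, 1, 2, 53, 61, 66, 69]


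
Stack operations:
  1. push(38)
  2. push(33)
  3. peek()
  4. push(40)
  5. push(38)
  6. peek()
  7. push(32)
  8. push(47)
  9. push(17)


push(38) -> [38]
push(33) -> [38, 33]
peek()->33
push(40) -> [38, 33, 40]
push(38) -> [38, 33, 40, 38]
peek()->38
push(32) -> [38, 33, 40, 38, 32]
push(47) -> [38, 33, 40, 38, 32, 47]
push(17) -> [38, 33, 40, 38, 32, 47, 17]

Final stack: [38, 33, 40, 38, 32, 47, 17]


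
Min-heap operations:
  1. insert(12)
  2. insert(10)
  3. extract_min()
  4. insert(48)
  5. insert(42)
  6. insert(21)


insert(12) -> [12]
insert(10) -> [10, 12]
extract_min()->10, [12]
insert(48) -> [12, 48]
insert(42) -> [12, 48, 42]
insert(21) -> [12, 21, 42, 48]

Final heap: [12, 21, 42, 48]


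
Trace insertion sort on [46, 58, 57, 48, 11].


Initial: [46, 58, 57, 48, 11]
Insert 58: [46, 58, 57, 48, 11]
Insert 57: [46, 57, 58, 48, 11]
Insert 48: [46, 48, 57, 58, 11]
Insert 11: [11, 46, 48, 57, 58]

Sorted: [11, 46, 48, 57, 58]


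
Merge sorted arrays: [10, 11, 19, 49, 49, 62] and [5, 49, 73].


Take 5 from B
Take 10 from A
Take 11 from A
Take 19 from A
Take 49 from A
Take 49 from A
Take 49 from B
Take 62 from A

Merged: [5, 10, 11, 19, 49, 49, 49, 62, 73]


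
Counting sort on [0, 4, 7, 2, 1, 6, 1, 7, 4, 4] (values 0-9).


Input: [0, 4, 7, 2, 1, 6, 1, 7, 4, 4]
Counts: [1, 2, 1, 0, 3, 0, 1, 2, 0, 0]

Sorted: [0, 1, 1, 2, 4, 4, 4, 6, 7, 7]


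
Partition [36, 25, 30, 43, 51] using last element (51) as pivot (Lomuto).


Pivot: 51
  36 <= 51: advance i (no swap)
  25 <= 51: advance i (no swap)
  30 <= 51: advance i (no swap)
  43 <= 51: advance i (no swap)
Place pivot at 4: [36, 25, 30, 43, 51]

Partitioned: [36, 25, 30, 43, 51]


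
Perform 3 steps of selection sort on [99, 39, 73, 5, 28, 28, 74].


Initial: [99, 39, 73, 5, 28, 28, 74]
Step 1: min=5 at 3
  Swap: [5, 39, 73, 99, 28, 28, 74]
Step 2: min=28 at 4
  Swap: [5, 28, 73, 99, 39, 28, 74]
Step 3: min=28 at 5
  Swap: [5, 28, 28, 99, 39, 73, 74]

After 3 steps: [5, 28, 28, 99, 39, 73, 74]


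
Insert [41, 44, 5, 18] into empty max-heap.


Insert 41: [41]
Insert 44: [44, 41]
Insert 5: [44, 41, 5]
Insert 18: [44, 41, 5, 18]

Final heap: [44, 41, 5, 18]


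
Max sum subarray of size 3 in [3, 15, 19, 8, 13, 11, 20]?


[0:3]: 37
[1:4]: 42
[2:5]: 40
[3:6]: 32
[4:7]: 44

Max: 44 at [4:7]


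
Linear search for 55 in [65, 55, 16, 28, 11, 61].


i=0: 65!=55
i=1: 55==55 found!

Found at 1, 2 comps


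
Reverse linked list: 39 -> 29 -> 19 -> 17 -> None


Step 1: curr=39, set curr.next=prev(None) | reversed so far: 39
Step 2: curr=29, set curr.next=prev(39) | reversed so far: 29 -> 39
Step 3: curr=19, set curr.next=prev(29) | reversed so far: 19 -> 29 -> 39
Step 4: curr=17, set curr.next=prev(19) | reversed so far: 17 -> 19 -> 29 -> 39

17 -> 19 -> 29 -> 39 -> None


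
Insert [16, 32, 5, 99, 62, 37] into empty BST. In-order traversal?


Insert 16: root
Insert 32: R from 16
Insert 5: L from 16
Insert 99: R from 16 -> R from 32
Insert 62: R from 16 -> R from 32 -> L from 99
Insert 37: R from 16 -> R from 32 -> L from 99 -> L from 62

In-order: [5, 16, 32, 37, 62, 99]


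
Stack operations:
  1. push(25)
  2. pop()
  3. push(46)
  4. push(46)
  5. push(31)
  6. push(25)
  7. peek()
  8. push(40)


push(25) -> [25]
pop()->25, []
push(46) -> [46]
push(46) -> [46, 46]
push(31) -> [46, 46, 31]
push(25) -> [46, 46, 31, 25]
peek()->25
push(40) -> [46, 46, 31, 25, 40]

Final stack: [46, 46, 31, 25, 40]


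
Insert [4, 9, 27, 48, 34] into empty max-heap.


Insert 4: [4]
Insert 9: [9, 4]
Insert 27: [27, 4, 9]
Insert 48: [48, 27, 9, 4]
Insert 34: [48, 34, 9, 4, 27]

Final heap: [48, 34, 9, 4, 27]


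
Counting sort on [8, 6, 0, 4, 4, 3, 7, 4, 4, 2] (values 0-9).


Input: [8, 6, 0, 4, 4, 3, 7, 4, 4, 2]
Counts: [1, 0, 1, 1, 4, 0, 1, 1, 1, 0]

Sorted: [0, 2, 3, 4, 4, 4, 4, 6, 7, 8]


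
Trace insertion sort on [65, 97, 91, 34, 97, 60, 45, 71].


Initial: [65, 97, 91, 34, 97, 60, 45, 71]
Insert 97: [65, 97, 91, 34, 97, 60, 45, 71]
Insert 91: [65, 91, 97, 34, 97, 60, 45, 71]
Insert 34: [34, 65, 91, 97, 97, 60, 45, 71]
Insert 97: [34, 65, 91, 97, 97, 60, 45, 71]
Insert 60: [34, 60, 65, 91, 97, 97, 45, 71]
Insert 45: [34, 45, 60, 65, 91, 97, 97, 71]
Insert 71: [34, 45, 60, 65, 71, 91, 97, 97]

Sorted: [34, 45, 60, 65, 71, 91, 97, 97]


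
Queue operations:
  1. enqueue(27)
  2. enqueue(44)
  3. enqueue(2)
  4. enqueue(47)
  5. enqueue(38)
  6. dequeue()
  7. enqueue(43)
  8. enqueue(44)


enqueue(27) -> [27]
enqueue(44) -> [27, 44]
enqueue(2) -> [27, 44, 2]
enqueue(47) -> [27, 44, 2, 47]
enqueue(38) -> [27, 44, 2, 47, 38]
dequeue()->27, [44, 2, 47, 38]
enqueue(43) -> [44, 2, 47, 38, 43]
enqueue(44) -> [44, 2, 47, 38, 43, 44]

Final queue: [44, 2, 47, 38, 43, 44]


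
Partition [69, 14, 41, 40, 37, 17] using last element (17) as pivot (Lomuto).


Pivot: 17
  14 <= 17: swap -> [14, 69, 41, 40, 37, 17]
Place pivot at 1: [14, 17, 41, 40, 37, 69]

Partitioned: [14, 17, 41, 40, 37, 69]


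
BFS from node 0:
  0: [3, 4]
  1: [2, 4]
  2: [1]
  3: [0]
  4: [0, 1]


Visit 0, enqueue [3, 4]
Visit 3, enqueue []
Visit 4, enqueue [1]
Visit 1, enqueue [2]
Visit 2, enqueue []

BFS order: [0, 3, 4, 1, 2]


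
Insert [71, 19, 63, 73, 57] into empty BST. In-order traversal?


Insert 71: root
Insert 19: L from 71
Insert 63: L from 71 -> R from 19
Insert 73: R from 71
Insert 57: L from 71 -> R from 19 -> L from 63

In-order: [19, 57, 63, 71, 73]


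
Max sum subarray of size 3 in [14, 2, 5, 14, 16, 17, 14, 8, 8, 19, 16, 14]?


[0:3]: 21
[1:4]: 21
[2:5]: 35
[3:6]: 47
[4:7]: 47
[5:8]: 39
[6:9]: 30
[7:10]: 35
[8:11]: 43
[9:12]: 49

Max: 49 at [9:12]


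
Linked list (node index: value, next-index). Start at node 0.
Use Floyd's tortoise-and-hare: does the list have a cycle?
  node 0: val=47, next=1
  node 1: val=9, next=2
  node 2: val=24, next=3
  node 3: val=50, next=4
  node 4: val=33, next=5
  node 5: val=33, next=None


Floyd's tortoise (slow, +1) and hare (fast, +2):
  init: slow=0, fast=0
  step 1: slow=1, fast=2
  step 2: slow=2, fast=4
  step 3: fast 4->5->None, no cycle

Cycle: no


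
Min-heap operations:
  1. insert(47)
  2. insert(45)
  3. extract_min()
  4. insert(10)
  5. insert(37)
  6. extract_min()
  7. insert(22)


insert(47) -> [47]
insert(45) -> [45, 47]
extract_min()->45, [47]
insert(10) -> [10, 47]
insert(37) -> [10, 47, 37]
extract_min()->10, [37, 47]
insert(22) -> [22, 47, 37]

Final heap: [22, 47, 37]


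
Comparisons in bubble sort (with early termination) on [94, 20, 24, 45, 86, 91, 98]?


Algorithm: bubble sort (with early termination)
Input: [94, 20, 24, 45, 86, 91, 98]
Sorted: [20, 24, 45, 86, 91, 94, 98]

11


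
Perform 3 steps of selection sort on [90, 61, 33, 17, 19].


Initial: [90, 61, 33, 17, 19]
Step 1: min=17 at 3
  Swap: [17, 61, 33, 90, 19]
Step 2: min=19 at 4
  Swap: [17, 19, 33, 90, 61]
Step 3: min=33 at 2
  Swap: [17, 19, 33, 90, 61]

After 3 steps: [17, 19, 33, 90, 61]
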